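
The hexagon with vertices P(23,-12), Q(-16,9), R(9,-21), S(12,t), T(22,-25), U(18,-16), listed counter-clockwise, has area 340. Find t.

The doubled signed area Σ (x_i y_{i+1} − x_{i+1} y_i) is linear in t.
With t=0 it equals 472; the coefficient of t is -13 (from the two edges through S).
So -13·t + 472 = 2·340 = 680 ⇒ t = -16.

-16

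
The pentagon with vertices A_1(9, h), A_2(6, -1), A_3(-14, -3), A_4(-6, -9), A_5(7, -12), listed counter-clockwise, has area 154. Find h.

-2

Write out the shoelace sum; only the two edges meeting at A_1 involve h:
2·Area = [(7·h − 9·(-12)) + (9·(-1) − 6·h)] + 211
       = 1·h + 310 = 308
⇒ h = -2.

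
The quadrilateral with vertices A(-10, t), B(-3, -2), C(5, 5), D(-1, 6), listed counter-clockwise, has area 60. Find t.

5

The doubled signed area Σ (x_i y_{i+1} − x_{i+1} y_i) is linear in t.
With t=0 it equals 110; the coefficient of t is 2 (from the two edges through A).
So 2·t + 110 = 2·60 = 120 ⇒ t = 5.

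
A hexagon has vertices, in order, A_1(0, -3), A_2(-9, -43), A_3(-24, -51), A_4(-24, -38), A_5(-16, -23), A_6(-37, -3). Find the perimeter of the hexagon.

|A_1A_2| = √((-9)² + (-40)²) = √1681 = 41
|A_2A_3| = √((-15)² + (-8)²) = √289 = 17
|A_3A_4| = √((0)² + (13)²) = √169 = 13
|A_4A_5| = √((8)² + (15)²) = √289 = 17
|A_5A_6| = √((-21)² + (20)²) = √841 = 29
|A_6A_1| = √((37)² + (0)²) = √1369 = 37
Perimeter = 41 + 17 + 13 + 17 + 29 + 37 = 154.

154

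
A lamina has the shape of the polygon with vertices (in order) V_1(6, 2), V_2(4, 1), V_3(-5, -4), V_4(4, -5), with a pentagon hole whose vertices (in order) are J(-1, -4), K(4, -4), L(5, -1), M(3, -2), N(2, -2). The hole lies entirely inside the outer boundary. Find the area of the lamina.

24.5

Outer boundary:
Apply the shoelace formula: 2A = Σ (x_i·y_{i+1} − x_{i+1}·y_i), indices taken mod 4.
Σ = (-2) + (-11) + (41) + (38) = 66
Area = |Σ|/2 = 33.
Hole:
Cross-terms: 20, 16, -7, -2, -10  ⇒  Σ = 17
Area = |Σ|/2 = 8.5.
Net area = 33 − 8.5 = 24.5.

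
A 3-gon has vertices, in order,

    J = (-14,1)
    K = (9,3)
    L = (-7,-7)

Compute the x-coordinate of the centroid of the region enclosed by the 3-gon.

Apply the shoelace formula. First the cross-terms c_i = x_i·y_{i+1} − x_{i+1}·y_i:
  -51, -42, -105  ⇒  2A = -198, A = -99.
Then Σ (x_i + x_{i+1})·c_i = 2376, so x̄ = 2376 / (6·(-99)) = -4.

-4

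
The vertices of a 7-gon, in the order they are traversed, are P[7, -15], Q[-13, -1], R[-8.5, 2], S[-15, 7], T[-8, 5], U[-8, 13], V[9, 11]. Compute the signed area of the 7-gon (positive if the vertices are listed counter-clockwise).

P→Q: (7)(-1) − (-13)(-15) = -202
Q→R: (-13)(2) − (-8.5)(-1) = -34.5
R→S: (-8.5)(7) − (-15)(2) = -29.5
S→T: (-15)(5) − (-8)(7) = -19
T→U: (-8)(13) − (-8)(5) = -64
U→V: (-8)(11) − (9)(13) = -205
V→P: (9)(-15) − (7)(11) = -212
Σ = -766
Signed area = Σ/2 = -383 (negative ⇒ clockwise traversal).

-383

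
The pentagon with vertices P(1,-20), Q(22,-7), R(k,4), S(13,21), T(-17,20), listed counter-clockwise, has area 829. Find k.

9

Write out the shoelace sum; only the two edges meeting at R involve k:
2·Area = [(22·4 − k·(-7)) + (k·21 − 13·4)] + 1370
       = 28·k + 1406 = 1658
⇒ k = 9.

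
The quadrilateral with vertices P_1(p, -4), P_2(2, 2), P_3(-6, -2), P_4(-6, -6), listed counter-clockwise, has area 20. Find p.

Write out the shoelace sum; only the two edges meeting at P_1 involve p:
2·Area = [((-6)·(-4) − p·(-6)) + (p·2 − 2·(-4))] + 32
       = 8·p + 64 = 40
⇒ p = -3.

-3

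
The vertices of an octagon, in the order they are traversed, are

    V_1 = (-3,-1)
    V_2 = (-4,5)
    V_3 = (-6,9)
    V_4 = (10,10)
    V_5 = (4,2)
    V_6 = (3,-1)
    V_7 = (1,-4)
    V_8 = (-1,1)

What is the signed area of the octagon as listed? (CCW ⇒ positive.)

Apply the shoelace formula: 2A = Σ (x_i·y_{i+1} − x_{i+1}·y_i), indices taken mod 8.
Σ = (-19) + (-6) + (-150) + (-20) + (-10) + (-11) + (-3) + (4) = -215
Signed area = Σ/2 = -107.5 (negative ⇒ clockwise traversal).

-107.5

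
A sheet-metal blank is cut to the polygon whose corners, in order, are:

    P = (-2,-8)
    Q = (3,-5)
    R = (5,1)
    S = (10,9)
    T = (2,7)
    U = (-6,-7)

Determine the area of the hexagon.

105.5

Apply the shoelace formula: 2A = Σ (x_i·y_{i+1} − x_{i+1}·y_i), indices taken mod 6.
Cross-terms: 34, 28, 35, 52, 28, 34  ⇒  Σ = 211
Area = |Σ|/2 = 105.5.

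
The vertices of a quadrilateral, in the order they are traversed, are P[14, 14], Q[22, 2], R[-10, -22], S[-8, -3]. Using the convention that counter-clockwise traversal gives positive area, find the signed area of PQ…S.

-480

Apply Gauss's area formula: 2A = Σ (x_i·y_{i+1} − x_{i+1}·y_i), indices taken mod 4.
P→Q: (14)(2) − (22)(14) = -280
Q→R: (22)(-22) − (-10)(2) = -464
R→S: (-10)(-3) − (-8)(-22) = -146
S→P: (-8)(14) − (14)(-3) = -70
Σ = -960
Signed area = Σ/2 = -480 (negative ⇒ clockwise traversal).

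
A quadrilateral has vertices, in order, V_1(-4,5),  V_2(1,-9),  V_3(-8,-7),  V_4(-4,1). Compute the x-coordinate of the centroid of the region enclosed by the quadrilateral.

-3.4

Apply the shoelace formula. First the cross-terms c_i = x_i·y_{i+1} − x_{i+1}·y_i:
  31, -79, -36, -16  ⇒  2A = -100, A = -50.
Then Σ (x_i + x_{i+1})·c_i = 1020, so x̄ = 1020 / (6·(-50)) = -3.4.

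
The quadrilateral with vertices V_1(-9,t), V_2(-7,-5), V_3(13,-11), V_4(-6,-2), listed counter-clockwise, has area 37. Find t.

Write out the shoelace sum; only the two edges meeting at V_1 involve t:
2·Area = [((-6)·t − (-9)·(-2)) + ((-9)·(-5) − (-7)·t)] + 50
       = 1·t + 77 = 74
⇒ t = -3.

-3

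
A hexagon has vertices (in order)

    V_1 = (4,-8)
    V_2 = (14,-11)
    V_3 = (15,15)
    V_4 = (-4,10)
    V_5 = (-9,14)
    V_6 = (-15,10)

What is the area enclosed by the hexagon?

Apply Gauss's area formula: 2A = Σ (x_i·y_{i+1} − x_{i+1}·y_i), indices taken mod 6.
V_1→V_2: (4)(-11) − (14)(-8) = 68
V_2→V_3: (14)(15) − (15)(-11) = 375
V_3→V_4: (15)(10) − (-4)(15) = 210
V_4→V_5: (-4)(14) − (-9)(10) = 34
V_5→V_6: (-9)(10) − (-15)(14) = 120
V_6→V_1: (-15)(-8) − (4)(10) = 80
Σ = 887
Area = |Σ|/2 = 443.5.

443.5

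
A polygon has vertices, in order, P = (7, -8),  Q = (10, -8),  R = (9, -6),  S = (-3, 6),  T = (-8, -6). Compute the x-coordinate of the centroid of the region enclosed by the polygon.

Apply the shoelace (surveyor's) formula. First the cross-terms c_i = x_i·y_{i+1} − x_{i+1}·y_i:
  24, 12, 36, 66, 106  ⇒  2A = 244, A = 122.
Then Σ (x_i + x_{i+1})·c_i = 20, so x̄ = 20 / (6·122) = 5/183.

5/183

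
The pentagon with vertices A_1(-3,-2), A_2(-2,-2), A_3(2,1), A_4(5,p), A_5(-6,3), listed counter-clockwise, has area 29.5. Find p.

Write out the shoelace sum; only the two edges meeting at A_4 involve p:
2·Area = [(2·p − 5·1) + (5·3 − (-6)·p)] + 25
       = 8·p + 35 = 59
⇒ p = 3.

3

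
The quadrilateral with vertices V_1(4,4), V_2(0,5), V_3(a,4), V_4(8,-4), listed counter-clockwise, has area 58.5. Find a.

-9

The doubled signed area Σ (x_i y_{i+1} − x_{i+1} y_i) is linear in a.
With a=0 it equals 36; the coefficient of a is -9 (from the two edges through V_3).
So -9·a + 36 = 2·58.5 = 117 ⇒ a = -9.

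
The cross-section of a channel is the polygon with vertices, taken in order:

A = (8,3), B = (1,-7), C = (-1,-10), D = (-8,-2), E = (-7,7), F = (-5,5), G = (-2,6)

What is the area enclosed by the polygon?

Σ = (-59) + (-17) + (-78) + (-70) + (0) + (-20) + (-54) = -298
Area = |Σ|/2 = 149.

149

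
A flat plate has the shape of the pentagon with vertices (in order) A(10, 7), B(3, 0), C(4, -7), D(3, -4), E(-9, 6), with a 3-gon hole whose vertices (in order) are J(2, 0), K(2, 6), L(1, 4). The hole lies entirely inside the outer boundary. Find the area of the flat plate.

Outer boundary:
Apply the shoelace (surveyor's) formula: 2A = Σ (x_i·y_{i+1} − x_{i+1}·y_i), indices taken mod 5.
A→B: (10)(0) − (3)(7) = -21
B→C: (3)(-7) − (4)(0) = -21
C→D: (4)(-4) − (3)(-7) = 5
D→E: (3)(6) − (-9)(-4) = -18
E→A: (-9)(7) − (10)(6) = -123
Σ = -178
Area = |Σ|/2 = 89.
Hole:
J→K: (2)(6) − (2)(0) = 12
K→L: (2)(4) − (1)(6) = 2
L→J: (1)(0) − (2)(4) = -8
Σ = 6
Area = |Σ|/2 = 3.
Net area = 89 − 3 = 86.

86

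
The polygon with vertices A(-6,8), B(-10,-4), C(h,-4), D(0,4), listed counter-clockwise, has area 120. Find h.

9

Write out the shoelace sum; only the two edges meeting at C involve h:
2·Area = [((-10)·(-4) − h·(-4)) + (h·4 − 0·(-4))] + 128
       = 8·h + 168 = 240
⇒ h = 9.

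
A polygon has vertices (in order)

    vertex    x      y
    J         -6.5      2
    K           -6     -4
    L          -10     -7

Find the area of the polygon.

12.75

Apply Gauss's area formula: 2A = Σ (x_i·y_{i+1} − x_{i+1}·y_i), indices taken mod 3.
J→K: (-6.5)(-4) − (-6)(2) = 38
K→L: (-6)(-7) − (-10)(-4) = 2
L→J: (-10)(2) − (-6.5)(-7) = -65.5
Σ = -25.5
Area = |Σ|/2 = 12.75.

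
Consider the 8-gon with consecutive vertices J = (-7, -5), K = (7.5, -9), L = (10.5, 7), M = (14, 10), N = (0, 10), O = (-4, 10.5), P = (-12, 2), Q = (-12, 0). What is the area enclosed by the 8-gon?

318.25

Apply the surveyor's formula: 2A = Σ (x_i·y_{i+1} − x_{i+1}·y_i), indices taken mod 8.
Σ = (100.5) + (147) + (7) + (140) + (40) + (118) + (24) + (60) = 636.5
Area = |Σ|/2 = 318.25.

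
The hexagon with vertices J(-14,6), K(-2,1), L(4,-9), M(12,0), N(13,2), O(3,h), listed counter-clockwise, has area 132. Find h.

4

The doubled signed area Σ (x_i y_{i+1} − x_{i+1} y_i) is linear in h.
With h=0 it equals 156; the coefficient of h is 27 (from the two edges through O).
So 27·h + 156 = 2·132 = 264 ⇒ h = 4.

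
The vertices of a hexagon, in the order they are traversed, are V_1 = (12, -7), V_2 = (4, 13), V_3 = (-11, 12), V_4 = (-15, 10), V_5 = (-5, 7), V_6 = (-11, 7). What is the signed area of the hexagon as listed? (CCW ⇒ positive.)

Cross-terms: 184, 191, 70, -55, 42, -7  ⇒  Σ = 425
Signed area = Σ/2 = 212.5 (positive ⇒ counter-clockwise traversal).

212.5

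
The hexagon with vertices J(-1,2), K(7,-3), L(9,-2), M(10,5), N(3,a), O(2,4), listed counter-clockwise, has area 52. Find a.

4

Write out the shoelace sum; only the two edges meeting at N involve a:
2·Area = [(10·a − 3·5) + (3·4 − 2·a)] + 75
       = 8·a + 72 = 104
⇒ a = 4.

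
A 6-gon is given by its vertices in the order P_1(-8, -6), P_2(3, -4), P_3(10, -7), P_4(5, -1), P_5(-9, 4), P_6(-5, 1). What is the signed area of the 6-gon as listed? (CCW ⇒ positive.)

77

Apply the surveyor's formula: 2A = Σ (x_i·y_{i+1} − x_{i+1}·y_i), indices taken mod 6.
Σ = (50) + (19) + (25) + (11) + (11) + (38) = 154
Signed area = Σ/2 = 77 (positive ⇒ counter-clockwise traversal).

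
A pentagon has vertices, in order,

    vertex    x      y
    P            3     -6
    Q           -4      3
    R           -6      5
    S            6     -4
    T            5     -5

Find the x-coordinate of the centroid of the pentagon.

Apply the surveyor's formula. First the cross-terms c_i = x_i·y_{i+1} − x_{i+1}·y_i:
  -15, -2, -6, -10, -15  ⇒  2A = -48, A = -24.
Then Σ (x_i + x_{i+1})·c_i = -195, so x̄ = -195 / (6·(-24)) = 65/48.

65/48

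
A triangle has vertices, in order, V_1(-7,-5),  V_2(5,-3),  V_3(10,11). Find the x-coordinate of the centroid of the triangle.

8/3

Apply Gauss's area formula. First the cross-terms c_i = x_i·y_{i+1} − x_{i+1}·y_i:
  46, 85, 27  ⇒  2A = 158, A = 79.
Then Σ (x_i + x_{i+1})·c_i = 1264, so x̄ = 1264 / (6·79) = 8/3.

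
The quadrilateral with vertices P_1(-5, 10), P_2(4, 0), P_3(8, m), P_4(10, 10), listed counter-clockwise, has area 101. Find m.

-2

Write out the shoelace sum; only the two edges meeting at P_3 involve m:
2·Area = [(4·m − 8·0) + (8·10 − 10·m)] + 110
       = -6·m + 190 = 202
⇒ m = -2.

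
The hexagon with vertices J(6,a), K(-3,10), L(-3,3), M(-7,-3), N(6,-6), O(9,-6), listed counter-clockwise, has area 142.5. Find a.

The doubled signed area Σ (x_i y_{i+1} − x_{i+1} y_i) is linear in a.
With a=0 it equals 225; the coefficient of a is 12 (from the two edges through J).
So 12·a + 225 = 2·142.5 = 285 ⇒ a = 5.

5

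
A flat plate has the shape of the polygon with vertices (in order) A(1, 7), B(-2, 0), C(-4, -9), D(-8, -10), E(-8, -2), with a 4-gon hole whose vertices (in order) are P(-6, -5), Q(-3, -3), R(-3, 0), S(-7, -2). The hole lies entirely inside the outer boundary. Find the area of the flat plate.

Outer boundary:
Apply the shoelace (surveyor's) formula: 2A = Σ (x_i·y_{i+1} − x_{i+1}·y_i), indices taken mod 5.
Σ = (14) + (18) + (-32) + (-64) + (-54) = -118
Area = |Σ|/2 = 59.
Hole:
Apply the surveyor's formula: 2A = Σ (x_i·y_{i+1} − x_{i+1}·y_i), indices taken mod 4.
Σ = (3) + (-9) + (6) + (23) = 23
Area = |Σ|/2 = 11.5.
Net area = 59 − 11.5 = 47.5.

47.5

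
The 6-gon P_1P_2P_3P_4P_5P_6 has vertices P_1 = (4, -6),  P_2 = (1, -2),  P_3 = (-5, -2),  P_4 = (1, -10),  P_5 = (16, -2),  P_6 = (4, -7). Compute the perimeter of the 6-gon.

52

|P_1P_2| = √((-3)² + (4)²) = √25 = 5
|P_2P_3| = √((-6)² + (0)²) = √36 = 6
|P_3P_4| = √((6)² + (-8)²) = √100 = 10
|P_4P_5| = √((15)² + (8)²) = √289 = 17
|P_5P_6| = √((-12)² + (-5)²) = √169 = 13
|P_6P_1| = √((0)² + (1)²) = √1 = 1
Perimeter = 5 + 6 + 10 + 17 + 13 + 1 = 52.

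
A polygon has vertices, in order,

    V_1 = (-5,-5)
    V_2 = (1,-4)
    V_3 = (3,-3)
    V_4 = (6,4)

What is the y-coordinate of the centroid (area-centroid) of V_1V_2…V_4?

-124/81

Apply the shoelace (surveyor's) formula. First the cross-terms c_i = x_i·y_{i+1} − x_{i+1}·y_i:
  25, 9, 30, -10  ⇒  2A = 54, A = 27.
Then Σ (y_i + y_{i+1})·c_i = -248, so ȳ = -248 / (6·27) = -124/81.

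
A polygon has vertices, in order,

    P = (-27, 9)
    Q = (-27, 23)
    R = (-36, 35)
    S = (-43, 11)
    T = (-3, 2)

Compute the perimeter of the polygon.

120

|PQ| = √((0)² + (14)²) = √196 = 14
|QR| = √((-9)² + (12)²) = √225 = 15
|RS| = √((-7)² + (-24)²) = √625 = 25
|ST| = √((40)² + (-9)²) = √1681 = 41
|TP| = √((-24)² + (7)²) = √625 = 25
Perimeter = 14 + 15 + 25 + 41 + 25 = 120.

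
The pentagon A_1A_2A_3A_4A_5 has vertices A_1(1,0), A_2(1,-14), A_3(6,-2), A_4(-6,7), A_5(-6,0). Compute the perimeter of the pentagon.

|A_1A_2| = √((0)² + (-14)²) = √196 = 14
|A_2A_3| = √((5)² + (12)²) = √169 = 13
|A_3A_4| = √((-12)² + (9)²) = √225 = 15
|A_4A_5| = √((0)² + (-7)²) = √49 = 7
|A_5A_1| = √((7)² + (0)²) = √49 = 7
Perimeter = 14 + 13 + 15 + 7 + 7 = 56.

56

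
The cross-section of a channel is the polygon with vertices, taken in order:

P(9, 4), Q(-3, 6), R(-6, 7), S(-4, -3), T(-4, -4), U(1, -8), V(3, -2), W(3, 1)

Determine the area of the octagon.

100.5

Σ = (66) + (15) + (46) + (4) + (36) + (22) + (9) + (3) = 201
Area = |Σ|/2 = 100.5.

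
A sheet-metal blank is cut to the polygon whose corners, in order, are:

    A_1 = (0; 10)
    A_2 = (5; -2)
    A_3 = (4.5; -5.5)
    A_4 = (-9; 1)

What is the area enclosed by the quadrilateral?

101.75

Apply the shoelace formula: 2A = Σ (x_i·y_{i+1} − x_{i+1}·y_i), indices taken mod 4.
A_1→A_2: (0)(-2) − (5)(10) = -50
A_2→A_3: (5)(-5.5) − (4.5)(-2) = -18.5
A_3→A_4: (4.5)(1) − (-9)(-5.5) = -45
A_4→A_1: (-9)(10) − (0)(1) = -90
Σ = -203.5
Area = |Σ|/2 = 101.75.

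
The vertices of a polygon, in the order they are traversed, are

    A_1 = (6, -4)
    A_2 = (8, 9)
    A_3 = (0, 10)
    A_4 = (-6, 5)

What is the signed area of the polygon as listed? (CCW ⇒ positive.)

Cross-terms: 86, 80, 60, -6  ⇒  Σ = 220
Signed area = Σ/2 = 110 (positive ⇒ counter-clockwise traversal).

110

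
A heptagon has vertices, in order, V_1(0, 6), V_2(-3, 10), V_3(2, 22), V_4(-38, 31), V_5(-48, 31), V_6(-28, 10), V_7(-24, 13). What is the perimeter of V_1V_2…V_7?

|V_1V_2| = √((-3)² + (4)²) = √25 = 5
|V_2V_3| = √((5)² + (12)²) = √169 = 13
|V_3V_4| = √((-40)² + (9)²) = √1681 = 41
|V_4V_5| = √((-10)² + (0)²) = √100 = 10
|V_5V_6| = √((20)² + (-21)²) = √841 = 29
|V_6V_7| = √((4)² + (3)²) = √25 = 5
|V_7V_1| = √((24)² + (-7)²) = √625 = 25
Perimeter = 5 + 13 + 41 + 10 + 29 + 5 + 25 = 128.

128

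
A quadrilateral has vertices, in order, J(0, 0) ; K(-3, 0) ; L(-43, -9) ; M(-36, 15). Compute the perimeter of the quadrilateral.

108

|JK| = √((-3)² + (0)²) = √9 = 3
|KL| = √((-40)² + (-9)²) = √1681 = 41
|LM| = √((7)² + (24)²) = √625 = 25
|MJ| = √((36)² + (-15)²) = √1521 = 39
Perimeter = 3 + 41 + 25 + 39 = 108.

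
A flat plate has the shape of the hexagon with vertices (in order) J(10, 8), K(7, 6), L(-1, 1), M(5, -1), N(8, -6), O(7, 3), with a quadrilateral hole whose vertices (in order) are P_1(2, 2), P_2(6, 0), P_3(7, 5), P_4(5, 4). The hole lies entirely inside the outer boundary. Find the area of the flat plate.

30

Outer boundary:
Apply the shoelace (surveyor's) formula: 2A = Σ (x_i·y_{i+1} − x_{i+1}·y_i), indices taken mod 6.
J→K: (10)(6) − (7)(8) = 4
K→L: (7)(1) − (-1)(6) = 13
L→M: (-1)(-1) − (5)(1) = -4
M→N: (5)(-6) − (8)(-1) = -22
N→O: (8)(3) − (7)(-6) = 66
O→J: (7)(8) − (10)(3) = 26
Σ = 83
Area = |Σ|/2 = 41.5.
Hole:
Apply Gauss's area formula: 2A = Σ (x_i·y_{i+1} − x_{i+1}·y_i), indices taken mod 4.
P_1→P_2: (2)(0) − (6)(2) = -12
P_2→P_3: (6)(5) − (7)(0) = 30
P_3→P_4: (7)(4) − (5)(5) = 3
P_4→P_1: (5)(2) − (2)(4) = 2
Σ = 23
Area = |Σ|/2 = 11.5.
Net area = 41.5 − 11.5 = 30.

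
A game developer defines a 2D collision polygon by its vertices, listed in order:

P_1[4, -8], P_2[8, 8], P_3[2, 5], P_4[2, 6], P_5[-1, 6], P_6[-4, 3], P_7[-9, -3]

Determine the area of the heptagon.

P_1→P_2: (4)(8) − (8)(-8) = 96
P_2→P_3: (8)(5) − (2)(8) = 24
P_3→P_4: (2)(6) − (2)(5) = 2
P_4→P_5: (2)(6) − (-1)(6) = 18
P_5→P_6: (-1)(3) − (-4)(6) = 21
P_6→P_7: (-4)(-3) − (-9)(3) = 39
P_7→P_1: (-9)(-8) − (4)(-3) = 84
Σ = 284
Area = |Σ|/2 = 142.

142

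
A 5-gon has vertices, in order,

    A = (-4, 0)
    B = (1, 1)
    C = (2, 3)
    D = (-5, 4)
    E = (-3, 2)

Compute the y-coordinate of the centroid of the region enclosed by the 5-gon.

Apply Gauss's area formula. First the cross-terms c_i = x_i·y_{i+1} − x_{i+1}·y_i:
  -4, 1, 23, 2, 8  ⇒  2A = 30, A = 15.
Then Σ (y_i + y_{i+1})·c_i = 189, so ȳ = 189 / (6·15) = 2.1.

2.1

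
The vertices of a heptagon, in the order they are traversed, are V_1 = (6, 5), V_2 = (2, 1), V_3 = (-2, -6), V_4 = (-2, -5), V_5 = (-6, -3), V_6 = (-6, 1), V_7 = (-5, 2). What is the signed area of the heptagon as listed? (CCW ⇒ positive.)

Σ = (-4) + (-10) + (-2) + (-24) + (-24) + (-7) + (-37) = -108
Signed area = Σ/2 = -54 (negative ⇒ clockwise traversal).

-54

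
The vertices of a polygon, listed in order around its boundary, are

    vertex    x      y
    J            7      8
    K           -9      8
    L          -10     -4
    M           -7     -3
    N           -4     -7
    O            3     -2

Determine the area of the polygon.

Apply the shoelace (surveyor's) formula: 2A = Σ (x_i·y_{i+1} − x_{i+1}·y_i), indices taken mod 6.
Σ = (128) + (116) + (2) + (37) + (29) + (38) = 350
Area = |Σ|/2 = 175.

175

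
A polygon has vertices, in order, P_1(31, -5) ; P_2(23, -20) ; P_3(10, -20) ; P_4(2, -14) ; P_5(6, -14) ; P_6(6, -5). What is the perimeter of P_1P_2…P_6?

|P_1P_2| = √((-8)² + (-15)²) = √289 = 17
|P_2P_3| = √((-13)² + (0)²) = √169 = 13
|P_3P_4| = √((-8)² + (6)²) = √100 = 10
|P_4P_5| = √((4)² + (0)²) = √16 = 4
|P_5P_6| = √((0)² + (9)²) = √81 = 9
|P_6P_1| = √((25)² + (0)²) = √625 = 25
Perimeter = 17 + 13 + 10 + 4 + 9 + 25 = 78.

78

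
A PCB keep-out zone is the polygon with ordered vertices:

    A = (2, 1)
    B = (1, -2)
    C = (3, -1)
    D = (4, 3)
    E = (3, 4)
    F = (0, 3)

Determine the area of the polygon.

Σ = (-5) + (5) + (13) + (7) + (9) + (-6) = 23
Area = |Σ|/2 = 11.5.

11.5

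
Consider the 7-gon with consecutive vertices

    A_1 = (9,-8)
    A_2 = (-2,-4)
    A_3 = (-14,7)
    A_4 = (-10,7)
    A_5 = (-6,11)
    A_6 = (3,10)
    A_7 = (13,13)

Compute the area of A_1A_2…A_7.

Cross-terms: -52, -70, -28, -68, -93, -91, -221  ⇒  Σ = -623
Area = |Σ|/2 = 311.5.

311.5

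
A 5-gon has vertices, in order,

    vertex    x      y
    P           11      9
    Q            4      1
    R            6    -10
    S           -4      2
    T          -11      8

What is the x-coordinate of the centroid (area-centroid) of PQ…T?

247/296

Apply the shoelace formula. First the cross-terms c_i = x_i·y_{i+1} − x_{i+1}·y_i:
  -25, -46, -28, -10, -187  ⇒  2A = -296, A = -148.
Then Σ (x_i + x_{i+1})·c_i = -741, so x̄ = -741 / (6·(-148)) = 247/296.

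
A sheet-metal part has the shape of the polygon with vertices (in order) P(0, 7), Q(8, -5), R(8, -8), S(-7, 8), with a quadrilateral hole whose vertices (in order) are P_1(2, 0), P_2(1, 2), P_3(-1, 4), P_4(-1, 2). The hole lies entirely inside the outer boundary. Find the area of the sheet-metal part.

56.5

Outer boundary:
Σ = (-56) + (-24) + (8) + (-49) = -121
Area = |Σ|/2 = 60.5.
Hole:
Apply the shoelace formula: 2A = Σ (x_i·y_{i+1} − x_{i+1}·y_i), indices taken mod 4.
P_1→P_2: (2)(2) − (1)(0) = 4
P_2→P_3: (1)(4) − (-1)(2) = 6
P_3→P_4: (-1)(2) − (-1)(4) = 2
P_4→P_1: (-1)(0) − (2)(2) = -4
Σ = 8
Area = |Σ|/2 = 4.
Net area = 60.5 − 4 = 56.5.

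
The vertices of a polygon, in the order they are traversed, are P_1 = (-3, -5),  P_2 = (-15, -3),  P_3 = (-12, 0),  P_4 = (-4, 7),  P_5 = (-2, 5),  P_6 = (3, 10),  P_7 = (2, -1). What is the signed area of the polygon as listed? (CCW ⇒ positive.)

Apply the shoelace (surveyor's) formula: 2A = Σ (x_i·y_{i+1} − x_{i+1}·y_i), indices taken mod 7.
Σ = (-66) + (-36) + (-84) + (-6) + (-35) + (-23) + (-13) = -263
Signed area = Σ/2 = -131.5 (negative ⇒ clockwise traversal).

-131.5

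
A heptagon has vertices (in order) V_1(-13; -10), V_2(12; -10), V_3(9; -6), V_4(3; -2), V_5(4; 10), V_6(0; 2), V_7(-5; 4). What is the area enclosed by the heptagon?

Σ = (250) + (18) + (0) + (38) + (8) + (10) + (102) = 426
Area = |Σ|/2 = 213.

213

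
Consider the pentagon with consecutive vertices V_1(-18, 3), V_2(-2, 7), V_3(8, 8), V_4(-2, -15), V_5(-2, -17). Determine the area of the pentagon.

Apply the shoelace formula: 2A = Σ (x_i·y_{i+1} − x_{i+1}·y_i), indices taken mod 5.
Σ = (-120) + (-72) + (-104) + (4) + (-312) = -604
Area = |Σ|/2 = 302.

302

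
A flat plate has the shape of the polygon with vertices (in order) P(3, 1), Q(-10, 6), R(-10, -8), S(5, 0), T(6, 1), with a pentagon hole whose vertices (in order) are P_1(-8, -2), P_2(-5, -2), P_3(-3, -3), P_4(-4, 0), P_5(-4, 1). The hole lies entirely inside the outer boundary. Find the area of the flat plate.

Outer boundary:
Σ = (28) + (140) + (40) + (5) + (3) = 216
Area = |Σ|/2 = 108.
Hole:
Apply Gauss's area formula: 2A = Σ (x_i·y_{i+1} − x_{i+1}·y_i), indices taken mod 5.
Σ = (6) + (9) + (-12) + (-4) + (16) = 15
Area = |Σ|/2 = 7.5.
Net area = 108 − 7.5 = 100.5.

100.5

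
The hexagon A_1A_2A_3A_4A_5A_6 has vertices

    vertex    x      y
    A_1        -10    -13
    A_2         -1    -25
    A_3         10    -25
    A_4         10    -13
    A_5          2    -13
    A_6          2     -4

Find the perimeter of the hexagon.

|A_1A_2| = √((9)² + (-12)²) = √225 = 15
|A_2A_3| = √((11)² + (0)²) = √121 = 11
|A_3A_4| = √((0)² + (12)²) = √144 = 12
|A_4A_5| = √((-8)² + (0)²) = √64 = 8
|A_5A_6| = √((0)² + (9)²) = √81 = 9
|A_6A_1| = √((-12)² + (-9)²) = √225 = 15
Perimeter = 15 + 11 + 12 + 8 + 9 + 15 = 70.

70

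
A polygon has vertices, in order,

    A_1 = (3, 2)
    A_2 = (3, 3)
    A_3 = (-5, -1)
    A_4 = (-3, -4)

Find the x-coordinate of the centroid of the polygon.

Apply the shoelace (surveyor's) formula. First the cross-terms c_i = x_i·y_{i+1} − x_{i+1}·y_i:
  3, 12, 17, 6  ⇒  2A = 38, A = 19.
Then Σ (x_i + x_{i+1})·c_i = -142, so x̄ = -142 / (6·19) = -71/57.

-71/57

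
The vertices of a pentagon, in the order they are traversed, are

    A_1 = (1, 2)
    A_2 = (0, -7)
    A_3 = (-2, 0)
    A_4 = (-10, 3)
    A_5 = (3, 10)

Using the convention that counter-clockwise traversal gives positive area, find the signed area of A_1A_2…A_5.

Apply the shoelace (surveyor's) formula: 2A = Σ (x_i·y_{i+1} − x_{i+1}·y_i), indices taken mod 5.
Cross-terms: -7, -14, -6, -109, -4  ⇒  Σ = -140
Signed area = Σ/2 = -70 (negative ⇒ clockwise traversal).

-70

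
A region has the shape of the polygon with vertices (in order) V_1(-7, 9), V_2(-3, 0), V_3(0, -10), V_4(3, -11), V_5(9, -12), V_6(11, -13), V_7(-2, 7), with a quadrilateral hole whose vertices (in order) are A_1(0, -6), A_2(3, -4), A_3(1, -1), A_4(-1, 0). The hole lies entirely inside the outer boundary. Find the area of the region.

111.5

Outer boundary:
Σ = (27) + (30) + (30) + (63) + (15) + (51) + (31) = 247
Area = |Σ|/2 = 123.5.
Hole:
Σ = (18) + (1) + (-1) + (6) = 24
Area = |Σ|/2 = 12.
Net area = 123.5 − 12 = 111.5.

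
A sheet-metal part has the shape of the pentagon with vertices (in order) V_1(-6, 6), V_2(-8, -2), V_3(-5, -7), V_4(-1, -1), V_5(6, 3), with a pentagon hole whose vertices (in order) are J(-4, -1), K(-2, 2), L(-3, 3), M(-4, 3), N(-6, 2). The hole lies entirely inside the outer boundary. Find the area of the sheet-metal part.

72

Outer boundary:
Apply Gauss's area formula: 2A = Σ (x_i·y_{i+1} − x_{i+1}·y_i), indices taken mod 5.
Σ = (60) + (46) + (-2) + (3) + (54) = 161
Area = |Σ|/2 = 80.5.
Hole:
Cross-terms: -10, 0, 3, 10, 14  ⇒  Σ = 17
Area = |Σ|/2 = 8.5.
Net area = 80.5 − 8.5 = 72.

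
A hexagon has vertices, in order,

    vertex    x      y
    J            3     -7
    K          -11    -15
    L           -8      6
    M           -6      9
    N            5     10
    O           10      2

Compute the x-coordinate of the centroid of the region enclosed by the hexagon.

-309/205

Apply the shoelace formula. First the cross-terms c_i = x_i·y_{i+1} − x_{i+1}·y_i:
  -122, -186, -36, -105, -90, -76  ⇒  2A = -615, A = -307.5.
Then Σ (x_i + x_{i+1})·c_i = 2781, so x̄ = 2781 / (6·(-307.5)) = -309/205.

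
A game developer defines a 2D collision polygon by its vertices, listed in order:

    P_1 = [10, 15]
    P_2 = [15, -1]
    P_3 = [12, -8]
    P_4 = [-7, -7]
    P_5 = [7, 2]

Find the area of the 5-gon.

Apply the shoelace formula: 2A = Σ (x_i·y_{i+1} − x_{i+1}·y_i), indices taken mod 5.
Cross-terms: -235, -108, -140, 35, 85  ⇒  Σ = -363
Area = |Σ|/2 = 181.5.

181.5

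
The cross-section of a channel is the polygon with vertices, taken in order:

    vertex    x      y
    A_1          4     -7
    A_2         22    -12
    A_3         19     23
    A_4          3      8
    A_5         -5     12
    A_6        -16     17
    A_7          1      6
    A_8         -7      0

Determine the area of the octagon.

542

A_1→A_2: (4)(-12) − (22)(-7) = 106
A_2→A_3: (22)(23) − (19)(-12) = 734
A_3→A_4: (19)(8) − (3)(23) = 83
A_4→A_5: (3)(12) − (-5)(8) = 76
A_5→A_6: (-5)(17) − (-16)(12) = 107
A_6→A_7: (-16)(6) − (1)(17) = -113
A_7→A_8: (1)(0) − (-7)(6) = 42
A_8→A_1: (-7)(-7) − (4)(0) = 49
Σ = 1084
Area = |Σ|/2 = 542.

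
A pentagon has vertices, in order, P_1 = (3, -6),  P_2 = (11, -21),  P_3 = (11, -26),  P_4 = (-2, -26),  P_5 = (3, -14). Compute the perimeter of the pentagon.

|P_1P_2| = √((8)² + (-15)²) = √289 = 17
|P_2P_3| = √((0)² + (-5)²) = √25 = 5
|P_3P_4| = √((-13)² + (0)²) = √169 = 13
|P_4P_5| = √((5)² + (12)²) = √169 = 13
|P_5P_1| = √((0)² + (8)²) = √64 = 8
Perimeter = 17 + 5 + 13 + 13 + 8 = 56.

56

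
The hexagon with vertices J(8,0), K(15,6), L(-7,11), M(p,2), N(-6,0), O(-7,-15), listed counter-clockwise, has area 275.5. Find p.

Write out the shoelace sum; only the two edges meeting at M involve p:
2·Area = [((-7)·2 − p·11) + (p·0 − (-6)·2)] + 465
       = -11·p + 463 = 551
⇒ p = -8.

-8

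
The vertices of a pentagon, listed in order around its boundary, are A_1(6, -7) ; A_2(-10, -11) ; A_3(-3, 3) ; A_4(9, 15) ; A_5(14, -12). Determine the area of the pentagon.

307.5

Σ = (-136) + (-63) + (-72) + (-318) + (-26) = -615
Area = |Σ|/2 = 307.5.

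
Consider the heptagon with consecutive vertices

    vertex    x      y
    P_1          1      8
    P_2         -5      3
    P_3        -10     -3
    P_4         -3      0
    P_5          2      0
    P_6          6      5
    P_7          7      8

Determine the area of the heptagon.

Apply the shoelace formula: 2A = Σ (x_i·y_{i+1} − x_{i+1}·y_i), indices taken mod 7.
Cross-terms: 43, 45, -9, 0, 10, 13, 48  ⇒  Σ = 150
Area = |Σ|/2 = 75.

75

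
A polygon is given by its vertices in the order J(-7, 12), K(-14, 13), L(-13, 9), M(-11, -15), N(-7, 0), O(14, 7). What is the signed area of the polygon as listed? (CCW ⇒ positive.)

238.5

Apply Gauss's area formula: 2A = Σ (x_i·y_{i+1} − x_{i+1}·y_i), indices taken mod 6.
Cross-terms: 77, 43, 294, -105, -49, 217  ⇒  Σ = 477
Signed area = Σ/2 = 238.5 (positive ⇒ counter-clockwise traversal).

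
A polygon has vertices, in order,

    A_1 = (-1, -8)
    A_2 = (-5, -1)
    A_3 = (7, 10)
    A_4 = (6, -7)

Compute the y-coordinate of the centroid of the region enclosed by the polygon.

Apply the shoelace (surveyor's) formula. First the cross-terms c_i = x_i·y_{i+1} − x_{i+1}·y_i:
  -39, -43, -109, -55  ⇒  2A = -246, A = -123.
Then Σ (y_i + y_{i+1})·c_i = 462, so ȳ = 462 / (6·(-123)) = -77/123.

-77/123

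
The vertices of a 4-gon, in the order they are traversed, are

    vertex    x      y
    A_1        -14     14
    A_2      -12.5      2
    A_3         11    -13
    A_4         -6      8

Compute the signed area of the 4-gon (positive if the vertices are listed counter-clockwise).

Cross-terms: 147, 140.5, 10, 28  ⇒  Σ = 325.5
Signed area = Σ/2 = 162.75 (positive ⇒ counter-clockwise traversal).

162.75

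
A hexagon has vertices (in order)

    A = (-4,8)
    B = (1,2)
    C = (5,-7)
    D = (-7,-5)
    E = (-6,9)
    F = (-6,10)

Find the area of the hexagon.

Apply Gauss's area formula: 2A = Σ (x_i·y_{i+1} − x_{i+1}·y_i), indices taken mod 6.
Σ = (-16) + (-17) + (-74) + (-93) + (-6) + (-8) = -214
Area = |Σ|/2 = 107.

107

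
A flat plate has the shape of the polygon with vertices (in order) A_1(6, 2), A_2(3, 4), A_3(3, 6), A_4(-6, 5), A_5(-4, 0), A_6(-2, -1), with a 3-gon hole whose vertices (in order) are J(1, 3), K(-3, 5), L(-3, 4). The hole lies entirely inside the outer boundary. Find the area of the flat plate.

Outer boundary:
Apply the surveyor's formula: 2A = Σ (x_i·y_{i+1} − x_{i+1}·y_i), indices taken mod 6.
Σ = (18) + (6) + (51) + (20) + (4) + (2) = 101
Area = |Σ|/2 = 50.5.
Hole:
Apply the shoelace (surveyor's) formula: 2A = Σ (x_i·y_{i+1} − x_{i+1}·y_i), indices taken mod 3.
J→K: (1)(5) − (-3)(3) = 14
K→L: (-3)(4) − (-3)(5) = 3
L→J: (-3)(3) − (1)(4) = -13
Σ = 4
Area = |Σ|/2 = 2.
Net area = 50.5 − 2 = 48.5.

48.5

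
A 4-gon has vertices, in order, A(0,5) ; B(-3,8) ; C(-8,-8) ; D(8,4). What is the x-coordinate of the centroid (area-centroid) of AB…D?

-1.32

Apply the shoelace formula. First the cross-terms c_i = x_i·y_{i+1} − x_{i+1}·y_i:
  15, 88, 32, 40  ⇒  2A = 175, A = 87.5.
Then Σ (x_i + x_{i+1})·c_i = -693, so x̄ = -693 / (6·87.5) = -1.32.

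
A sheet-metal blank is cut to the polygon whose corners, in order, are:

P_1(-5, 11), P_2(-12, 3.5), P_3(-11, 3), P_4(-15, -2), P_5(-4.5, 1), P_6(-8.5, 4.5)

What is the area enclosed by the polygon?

38.625

Cross-terms: 114.5, 2.5, 67, -24, -11.75, -71  ⇒  Σ = 77.25
Area = |Σ|/2 = 38.625.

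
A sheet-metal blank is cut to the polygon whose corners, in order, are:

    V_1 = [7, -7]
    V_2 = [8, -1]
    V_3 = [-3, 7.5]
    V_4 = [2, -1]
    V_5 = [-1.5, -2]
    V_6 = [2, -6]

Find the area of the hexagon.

V_1→V_2: (7)(-1) − (8)(-7) = 49
V_2→V_3: (8)(7.5) − (-3)(-1) = 57
V_3→V_4: (-3)(-1) − (2)(7.5) = -12
V_4→V_5: (2)(-2) − (-1.5)(-1) = -5.5
V_5→V_6: (-1.5)(-6) − (2)(-2) = 13
V_6→V_1: (2)(-7) − (7)(-6) = 28
Σ = 129.5
Area = |Σ|/2 = 64.75.

64.75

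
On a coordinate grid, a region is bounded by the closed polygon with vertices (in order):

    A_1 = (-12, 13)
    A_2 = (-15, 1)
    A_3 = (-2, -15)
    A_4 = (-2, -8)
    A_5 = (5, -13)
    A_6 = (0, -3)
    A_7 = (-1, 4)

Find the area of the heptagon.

Apply the surveyor's formula: 2A = Σ (x_i·y_{i+1} − x_{i+1}·y_i), indices taken mod 7.
Cross-terms: 183, 227, -14, 66, -15, -3, 35  ⇒  Σ = 479
Area = |Σ|/2 = 239.5.

239.5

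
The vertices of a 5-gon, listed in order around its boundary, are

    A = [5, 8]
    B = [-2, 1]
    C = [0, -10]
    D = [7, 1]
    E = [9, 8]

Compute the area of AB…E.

Σ = (21) + (20) + (70) + (47) + (32) = 190
Area = |Σ|/2 = 95.

95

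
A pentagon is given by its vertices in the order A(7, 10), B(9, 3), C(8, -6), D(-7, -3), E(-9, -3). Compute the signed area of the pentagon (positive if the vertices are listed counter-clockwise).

Apply the shoelace formula: 2A = Σ (x_i·y_{i+1} − x_{i+1}·y_i), indices taken mod 5.
Cross-terms: -69, -78, -66, -6, -69  ⇒  Σ = -288
Signed area = Σ/2 = -144 (negative ⇒ clockwise traversal).

-144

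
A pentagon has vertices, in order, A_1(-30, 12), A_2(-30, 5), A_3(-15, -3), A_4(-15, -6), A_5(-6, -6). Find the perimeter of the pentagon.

66

|A_1A_2| = √((0)² + (-7)²) = √49 = 7
|A_2A_3| = √((15)² + (-8)²) = √289 = 17
|A_3A_4| = √((0)² + (-3)²) = √9 = 3
|A_4A_5| = √((9)² + (0)²) = √81 = 9
|A_5A_1| = √((-24)² + (18)²) = √900 = 30
Perimeter = 7 + 17 + 3 + 9 + 30 = 66.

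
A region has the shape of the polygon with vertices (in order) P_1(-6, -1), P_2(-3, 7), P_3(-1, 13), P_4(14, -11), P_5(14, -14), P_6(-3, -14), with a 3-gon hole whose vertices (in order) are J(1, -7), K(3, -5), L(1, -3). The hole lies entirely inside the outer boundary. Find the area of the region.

300.5

Outer boundary:
P_1→P_2: (-6)(7) − (-3)(-1) = -45
P_2→P_3: (-3)(13) − (-1)(7) = -32
P_3→P_4: (-1)(-11) − (14)(13) = -171
P_4→P_5: (14)(-14) − (14)(-11) = -42
P_5→P_6: (14)(-14) − (-3)(-14) = -238
P_6→P_1: (-3)(-1) − (-6)(-14) = -81
Σ = -609
Area = |Σ|/2 = 304.5.
Hole:
Σ = (16) + (-4) + (-4) = 8
Area = |Σ|/2 = 4.
Net area = 304.5 − 4 = 300.5.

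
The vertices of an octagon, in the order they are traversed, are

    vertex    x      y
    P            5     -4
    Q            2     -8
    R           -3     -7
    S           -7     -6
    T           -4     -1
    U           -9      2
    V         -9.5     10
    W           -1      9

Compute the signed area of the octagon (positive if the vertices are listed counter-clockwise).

Apply Gauss's area formula: 2A = Σ (x_i·y_{i+1} − x_{i+1}·y_i), indices taken mod 8.
P→Q: (5)(-8) − (2)(-4) = -32
Q→R: (2)(-7) − (-3)(-8) = -38
R→S: (-3)(-6) − (-7)(-7) = -31
S→T: (-7)(-1) − (-4)(-6) = -17
T→U: (-4)(2) − (-9)(-1) = -17
U→V: (-9)(10) − (-9.5)(2) = -71
V→W: (-9.5)(9) − (-1)(10) = -75.5
W→P: (-1)(-4) − (5)(9) = -41
Σ = -322.5
Signed area = Σ/2 = -161.25 (negative ⇒ clockwise traversal).

-161.25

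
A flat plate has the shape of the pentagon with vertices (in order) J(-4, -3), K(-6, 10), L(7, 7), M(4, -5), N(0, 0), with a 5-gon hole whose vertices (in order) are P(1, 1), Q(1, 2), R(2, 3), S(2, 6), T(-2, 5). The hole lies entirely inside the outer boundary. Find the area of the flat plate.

Outer boundary:
Apply the shoelace formula: 2A = Σ (x_i·y_{i+1} − x_{i+1}·y_i), indices taken mod 5.
Σ = (-58) + (-112) + (-63) + (0) + (0) = -233
Area = |Σ|/2 = 116.5.
Hole:
Apply the shoelace (surveyor's) formula: 2A = Σ (x_i·y_{i+1} − x_{i+1}·y_i), indices taken mod 5.
Σ = (1) + (-1) + (6) + (22) + (-7) = 21
Area = |Σ|/2 = 10.5.
Net area = 116.5 − 10.5 = 106.

106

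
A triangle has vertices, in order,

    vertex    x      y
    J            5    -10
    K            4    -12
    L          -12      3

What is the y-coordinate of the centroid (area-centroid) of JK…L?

Apply the shoelace formula. First the cross-terms c_i = x_i·y_{i+1} − x_{i+1}·y_i:
  -20, -132, 105  ⇒  2A = -47, A = -23.5.
Then Σ (y_i + y_{i+1})·c_i = 893, so ȳ = 893 / (6·(-23.5)) = -19/3.

-19/3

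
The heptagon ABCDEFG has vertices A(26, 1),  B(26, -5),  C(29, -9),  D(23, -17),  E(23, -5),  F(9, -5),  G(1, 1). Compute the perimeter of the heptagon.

|AB| = √((0)² + (-6)²) = √36 = 6
|BC| = √((3)² + (-4)²) = √25 = 5
|CD| = √((-6)² + (-8)²) = √100 = 10
|DE| = √((0)² + (12)²) = √144 = 12
|EF| = √((-14)² + (0)²) = √196 = 14
|FG| = √((-8)² + (6)²) = √100 = 10
|GA| = √((25)² + (0)²) = √625 = 25
Perimeter = 6 + 5 + 10 + 12 + 14 + 10 + 25 = 82.

82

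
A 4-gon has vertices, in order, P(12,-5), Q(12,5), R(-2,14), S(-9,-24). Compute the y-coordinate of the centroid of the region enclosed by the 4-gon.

Apply the surveyor's formula. First the cross-terms c_i = x_i·y_{i+1} − x_{i+1}·y_i:
  120, 178, 174, 333  ⇒  2A = 805, A = 402.5.
Then Σ (y_i + y_{i+1})·c_i = -8015, so ȳ = -8015 / (6·402.5) = -229/69.

-229/69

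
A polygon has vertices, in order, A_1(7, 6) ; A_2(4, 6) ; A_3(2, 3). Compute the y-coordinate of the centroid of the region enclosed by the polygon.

5

Apply Gauss's area formula. First the cross-terms c_i = x_i·y_{i+1} − x_{i+1}·y_i:
  18, 0, -9  ⇒  2A = 9, A = 4.5.
Then Σ (y_i + y_{i+1})·c_i = 135, so ȳ = 135 / (6·4.5) = 5.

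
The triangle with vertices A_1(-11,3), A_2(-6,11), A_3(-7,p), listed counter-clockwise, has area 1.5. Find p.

The doubled signed area Σ (x_i y_{i+1} − x_{i+1} y_i) is linear in p.
With p=0 it equals -47; the coefficient of p is 5 (from the two edges through A_3).
So 5·p + -47 = 2·1.5 = 3 ⇒ p = 10.

10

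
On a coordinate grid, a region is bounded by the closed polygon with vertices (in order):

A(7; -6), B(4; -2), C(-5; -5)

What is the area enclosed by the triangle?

Apply Gauss's area formula: 2A = Σ (x_i·y_{i+1} − x_{i+1}·y_i), indices taken mod 3.
A→B: (7)(-2) − (4)(-6) = 10
B→C: (4)(-5) − (-5)(-2) = -30
C→A: (-5)(-6) − (7)(-5) = 65
Σ = 45
Area = |Σ|/2 = 22.5.

22.5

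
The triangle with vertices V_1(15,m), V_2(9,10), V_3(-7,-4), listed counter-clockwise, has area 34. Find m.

11

Write out the shoelace sum; only the two edges meeting at V_1 involve m:
2·Area = [((-7)·m − 15·(-4)) + (15·10 − 9·m)] + 34
       = -16·m + 244 = 68
⇒ m = 11.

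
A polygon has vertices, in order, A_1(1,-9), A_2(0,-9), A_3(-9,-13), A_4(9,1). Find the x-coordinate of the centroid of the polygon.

25/48

Apply the surveyor's formula. First the cross-terms c_i = x_i·y_{i+1} − x_{i+1}·y_i:
  -9, -81, 108, -82  ⇒  2A = -64, A = -32.
Then Σ (x_i + x_{i+1})·c_i = -100, so x̄ = -100 / (6·(-32)) = 25/48.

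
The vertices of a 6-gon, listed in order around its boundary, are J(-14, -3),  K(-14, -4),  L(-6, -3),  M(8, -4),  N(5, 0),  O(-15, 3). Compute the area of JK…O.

101

Apply the shoelace (surveyor's) formula: 2A = Σ (x_i·y_{i+1} − x_{i+1}·y_i), indices taken mod 6.
Σ = (14) + (18) + (48) + (20) + (15) + (87) = 202
Area = |Σ|/2 = 101.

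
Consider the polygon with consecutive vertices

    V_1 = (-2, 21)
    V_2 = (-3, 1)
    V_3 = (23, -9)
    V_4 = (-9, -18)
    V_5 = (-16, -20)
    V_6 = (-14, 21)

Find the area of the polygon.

703

Apply Gauss's area formula: 2A = Σ (x_i·y_{i+1} − x_{i+1}·y_i), indices taken mod 6.
Σ = (61) + (4) + (-495) + (-108) + (-616) + (-252) = -1406
Area = |Σ|/2 = 703.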